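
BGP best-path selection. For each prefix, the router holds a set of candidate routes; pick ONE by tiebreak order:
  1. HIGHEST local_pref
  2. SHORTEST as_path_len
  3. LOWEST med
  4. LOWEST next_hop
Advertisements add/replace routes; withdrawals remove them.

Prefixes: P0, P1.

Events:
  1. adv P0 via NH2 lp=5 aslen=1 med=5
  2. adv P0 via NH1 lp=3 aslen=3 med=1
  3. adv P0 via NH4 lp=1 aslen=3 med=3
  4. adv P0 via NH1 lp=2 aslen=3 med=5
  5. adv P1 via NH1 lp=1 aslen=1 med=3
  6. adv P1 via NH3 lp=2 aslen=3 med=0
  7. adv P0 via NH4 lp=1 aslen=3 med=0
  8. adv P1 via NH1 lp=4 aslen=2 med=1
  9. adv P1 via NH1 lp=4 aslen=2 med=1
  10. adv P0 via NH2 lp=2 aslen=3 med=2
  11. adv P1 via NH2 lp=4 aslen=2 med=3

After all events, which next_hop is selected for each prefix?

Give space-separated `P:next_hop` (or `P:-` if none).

Op 1: best P0=NH2 P1=-
Op 2: best P0=NH2 P1=-
Op 3: best P0=NH2 P1=-
Op 4: best P0=NH2 P1=-
Op 5: best P0=NH2 P1=NH1
Op 6: best P0=NH2 P1=NH3
Op 7: best P0=NH2 P1=NH3
Op 8: best P0=NH2 P1=NH1
Op 9: best P0=NH2 P1=NH1
Op 10: best P0=NH2 P1=NH1
Op 11: best P0=NH2 P1=NH1

Answer: P0:NH2 P1:NH1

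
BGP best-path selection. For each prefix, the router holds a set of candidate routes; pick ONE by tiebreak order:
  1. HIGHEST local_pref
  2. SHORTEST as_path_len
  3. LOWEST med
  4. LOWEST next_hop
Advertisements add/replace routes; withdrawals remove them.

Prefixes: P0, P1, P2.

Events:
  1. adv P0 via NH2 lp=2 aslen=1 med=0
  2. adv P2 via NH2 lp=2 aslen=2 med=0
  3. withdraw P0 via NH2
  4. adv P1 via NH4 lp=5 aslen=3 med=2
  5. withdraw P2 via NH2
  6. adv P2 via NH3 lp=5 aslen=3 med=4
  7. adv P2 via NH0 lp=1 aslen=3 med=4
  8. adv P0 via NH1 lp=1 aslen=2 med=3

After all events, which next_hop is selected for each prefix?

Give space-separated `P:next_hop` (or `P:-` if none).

Op 1: best P0=NH2 P1=- P2=-
Op 2: best P0=NH2 P1=- P2=NH2
Op 3: best P0=- P1=- P2=NH2
Op 4: best P0=- P1=NH4 P2=NH2
Op 5: best P0=- P1=NH4 P2=-
Op 6: best P0=- P1=NH4 P2=NH3
Op 7: best P0=- P1=NH4 P2=NH3
Op 8: best P0=NH1 P1=NH4 P2=NH3

Answer: P0:NH1 P1:NH4 P2:NH3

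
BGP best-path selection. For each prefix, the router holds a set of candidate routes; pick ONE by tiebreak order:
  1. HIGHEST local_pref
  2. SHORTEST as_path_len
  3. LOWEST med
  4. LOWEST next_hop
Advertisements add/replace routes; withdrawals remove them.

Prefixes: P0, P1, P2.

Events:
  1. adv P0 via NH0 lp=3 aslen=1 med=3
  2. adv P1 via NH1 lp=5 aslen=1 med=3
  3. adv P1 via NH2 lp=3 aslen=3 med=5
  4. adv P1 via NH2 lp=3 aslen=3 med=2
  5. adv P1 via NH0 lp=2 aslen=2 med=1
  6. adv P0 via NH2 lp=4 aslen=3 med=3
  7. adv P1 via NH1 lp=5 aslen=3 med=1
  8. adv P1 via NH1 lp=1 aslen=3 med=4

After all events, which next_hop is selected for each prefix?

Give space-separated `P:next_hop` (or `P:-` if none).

Answer: P0:NH2 P1:NH2 P2:-

Derivation:
Op 1: best P0=NH0 P1=- P2=-
Op 2: best P0=NH0 P1=NH1 P2=-
Op 3: best P0=NH0 P1=NH1 P2=-
Op 4: best P0=NH0 P1=NH1 P2=-
Op 5: best P0=NH0 P1=NH1 P2=-
Op 6: best P0=NH2 P1=NH1 P2=-
Op 7: best P0=NH2 P1=NH1 P2=-
Op 8: best P0=NH2 P1=NH2 P2=-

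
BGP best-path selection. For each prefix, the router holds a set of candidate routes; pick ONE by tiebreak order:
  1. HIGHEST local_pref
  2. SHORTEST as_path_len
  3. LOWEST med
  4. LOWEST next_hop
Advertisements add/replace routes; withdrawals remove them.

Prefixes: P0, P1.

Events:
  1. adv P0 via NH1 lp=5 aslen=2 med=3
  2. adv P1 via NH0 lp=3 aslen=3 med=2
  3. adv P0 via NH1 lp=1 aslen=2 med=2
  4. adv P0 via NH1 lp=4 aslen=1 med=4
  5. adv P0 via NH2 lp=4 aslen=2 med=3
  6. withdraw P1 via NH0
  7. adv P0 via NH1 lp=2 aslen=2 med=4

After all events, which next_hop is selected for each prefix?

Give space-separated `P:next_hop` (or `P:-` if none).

Op 1: best P0=NH1 P1=-
Op 2: best P0=NH1 P1=NH0
Op 3: best P0=NH1 P1=NH0
Op 4: best P0=NH1 P1=NH0
Op 5: best P0=NH1 P1=NH0
Op 6: best P0=NH1 P1=-
Op 7: best P0=NH2 P1=-

Answer: P0:NH2 P1:-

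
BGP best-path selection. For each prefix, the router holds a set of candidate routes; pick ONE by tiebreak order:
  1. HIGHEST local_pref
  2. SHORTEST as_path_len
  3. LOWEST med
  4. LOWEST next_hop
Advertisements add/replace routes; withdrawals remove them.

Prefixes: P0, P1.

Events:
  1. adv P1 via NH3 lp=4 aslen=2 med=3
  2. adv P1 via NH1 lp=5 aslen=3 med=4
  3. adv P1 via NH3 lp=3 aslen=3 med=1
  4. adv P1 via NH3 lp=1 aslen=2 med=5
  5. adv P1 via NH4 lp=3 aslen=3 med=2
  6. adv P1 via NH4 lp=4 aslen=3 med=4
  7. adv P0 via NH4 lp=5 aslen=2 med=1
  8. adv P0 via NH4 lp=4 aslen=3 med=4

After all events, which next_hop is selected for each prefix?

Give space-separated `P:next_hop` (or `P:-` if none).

Answer: P0:NH4 P1:NH1

Derivation:
Op 1: best P0=- P1=NH3
Op 2: best P0=- P1=NH1
Op 3: best P0=- P1=NH1
Op 4: best P0=- P1=NH1
Op 5: best P0=- P1=NH1
Op 6: best P0=- P1=NH1
Op 7: best P0=NH4 P1=NH1
Op 8: best P0=NH4 P1=NH1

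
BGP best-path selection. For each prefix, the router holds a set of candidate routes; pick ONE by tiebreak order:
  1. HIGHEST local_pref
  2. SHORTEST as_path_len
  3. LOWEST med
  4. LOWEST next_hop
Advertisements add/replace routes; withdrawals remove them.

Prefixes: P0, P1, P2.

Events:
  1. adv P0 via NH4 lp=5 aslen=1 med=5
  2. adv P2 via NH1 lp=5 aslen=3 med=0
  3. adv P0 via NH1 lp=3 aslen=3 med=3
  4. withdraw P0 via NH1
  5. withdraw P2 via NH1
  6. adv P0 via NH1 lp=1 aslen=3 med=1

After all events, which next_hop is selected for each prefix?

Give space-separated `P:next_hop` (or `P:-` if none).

Op 1: best P0=NH4 P1=- P2=-
Op 2: best P0=NH4 P1=- P2=NH1
Op 3: best P0=NH4 P1=- P2=NH1
Op 4: best P0=NH4 P1=- P2=NH1
Op 5: best P0=NH4 P1=- P2=-
Op 6: best P0=NH4 P1=- P2=-

Answer: P0:NH4 P1:- P2:-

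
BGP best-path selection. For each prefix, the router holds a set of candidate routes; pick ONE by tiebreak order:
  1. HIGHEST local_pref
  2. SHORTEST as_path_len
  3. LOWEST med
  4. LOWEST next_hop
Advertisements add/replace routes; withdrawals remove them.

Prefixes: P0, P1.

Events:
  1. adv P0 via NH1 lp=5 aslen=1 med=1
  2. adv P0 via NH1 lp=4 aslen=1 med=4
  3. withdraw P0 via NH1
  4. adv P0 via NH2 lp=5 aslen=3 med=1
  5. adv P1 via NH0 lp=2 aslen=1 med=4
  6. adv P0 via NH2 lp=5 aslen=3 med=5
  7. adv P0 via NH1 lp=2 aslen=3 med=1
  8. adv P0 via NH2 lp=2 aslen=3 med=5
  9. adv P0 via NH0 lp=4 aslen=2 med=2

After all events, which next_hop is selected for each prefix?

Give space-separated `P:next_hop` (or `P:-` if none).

Answer: P0:NH0 P1:NH0

Derivation:
Op 1: best P0=NH1 P1=-
Op 2: best P0=NH1 P1=-
Op 3: best P0=- P1=-
Op 4: best P0=NH2 P1=-
Op 5: best P0=NH2 P1=NH0
Op 6: best P0=NH2 P1=NH0
Op 7: best P0=NH2 P1=NH0
Op 8: best P0=NH1 P1=NH0
Op 9: best P0=NH0 P1=NH0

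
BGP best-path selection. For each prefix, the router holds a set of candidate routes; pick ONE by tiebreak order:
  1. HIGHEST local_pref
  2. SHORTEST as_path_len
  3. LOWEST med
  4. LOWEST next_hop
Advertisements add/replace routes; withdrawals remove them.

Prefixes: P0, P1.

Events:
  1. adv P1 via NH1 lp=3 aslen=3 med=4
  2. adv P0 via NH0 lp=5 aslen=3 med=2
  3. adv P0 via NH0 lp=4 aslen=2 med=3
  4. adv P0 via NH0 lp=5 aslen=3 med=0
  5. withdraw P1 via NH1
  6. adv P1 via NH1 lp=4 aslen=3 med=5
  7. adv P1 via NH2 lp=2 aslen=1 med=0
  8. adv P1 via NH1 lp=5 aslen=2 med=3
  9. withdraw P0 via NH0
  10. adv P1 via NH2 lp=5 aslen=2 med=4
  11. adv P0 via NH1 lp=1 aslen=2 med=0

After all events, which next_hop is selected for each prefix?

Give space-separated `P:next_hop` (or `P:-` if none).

Answer: P0:NH1 P1:NH1

Derivation:
Op 1: best P0=- P1=NH1
Op 2: best P0=NH0 P1=NH1
Op 3: best P0=NH0 P1=NH1
Op 4: best P0=NH0 P1=NH1
Op 5: best P0=NH0 P1=-
Op 6: best P0=NH0 P1=NH1
Op 7: best P0=NH0 P1=NH1
Op 8: best P0=NH0 P1=NH1
Op 9: best P0=- P1=NH1
Op 10: best P0=- P1=NH1
Op 11: best P0=NH1 P1=NH1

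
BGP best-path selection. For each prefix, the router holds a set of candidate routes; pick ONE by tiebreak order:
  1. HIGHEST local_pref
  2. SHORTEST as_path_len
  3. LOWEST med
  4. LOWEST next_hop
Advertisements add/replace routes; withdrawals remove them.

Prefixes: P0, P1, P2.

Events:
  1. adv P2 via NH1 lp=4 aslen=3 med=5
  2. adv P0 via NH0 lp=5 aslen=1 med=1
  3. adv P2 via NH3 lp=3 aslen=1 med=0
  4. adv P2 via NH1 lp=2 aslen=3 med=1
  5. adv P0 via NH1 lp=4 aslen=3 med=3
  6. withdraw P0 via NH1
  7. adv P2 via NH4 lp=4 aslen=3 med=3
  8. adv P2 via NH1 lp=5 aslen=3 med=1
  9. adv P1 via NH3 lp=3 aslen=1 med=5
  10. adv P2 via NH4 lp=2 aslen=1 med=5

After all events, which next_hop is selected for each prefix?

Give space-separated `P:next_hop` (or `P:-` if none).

Op 1: best P0=- P1=- P2=NH1
Op 2: best P0=NH0 P1=- P2=NH1
Op 3: best P0=NH0 P1=- P2=NH1
Op 4: best P0=NH0 P1=- P2=NH3
Op 5: best P0=NH0 P1=- P2=NH3
Op 6: best P0=NH0 P1=- P2=NH3
Op 7: best P0=NH0 P1=- P2=NH4
Op 8: best P0=NH0 P1=- P2=NH1
Op 9: best P0=NH0 P1=NH3 P2=NH1
Op 10: best P0=NH0 P1=NH3 P2=NH1

Answer: P0:NH0 P1:NH3 P2:NH1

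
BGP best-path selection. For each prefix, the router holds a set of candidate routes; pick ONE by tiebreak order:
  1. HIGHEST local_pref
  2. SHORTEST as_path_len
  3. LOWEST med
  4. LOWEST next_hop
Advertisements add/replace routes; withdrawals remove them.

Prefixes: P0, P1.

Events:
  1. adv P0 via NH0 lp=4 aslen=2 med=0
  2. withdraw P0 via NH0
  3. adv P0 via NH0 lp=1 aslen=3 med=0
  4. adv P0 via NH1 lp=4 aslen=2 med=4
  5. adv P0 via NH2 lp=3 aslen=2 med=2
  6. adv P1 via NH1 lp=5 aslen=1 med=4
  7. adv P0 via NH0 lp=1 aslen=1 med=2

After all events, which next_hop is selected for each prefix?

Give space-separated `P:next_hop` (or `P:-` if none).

Answer: P0:NH1 P1:NH1

Derivation:
Op 1: best P0=NH0 P1=-
Op 2: best P0=- P1=-
Op 3: best P0=NH0 P1=-
Op 4: best P0=NH1 P1=-
Op 5: best P0=NH1 P1=-
Op 6: best P0=NH1 P1=NH1
Op 7: best P0=NH1 P1=NH1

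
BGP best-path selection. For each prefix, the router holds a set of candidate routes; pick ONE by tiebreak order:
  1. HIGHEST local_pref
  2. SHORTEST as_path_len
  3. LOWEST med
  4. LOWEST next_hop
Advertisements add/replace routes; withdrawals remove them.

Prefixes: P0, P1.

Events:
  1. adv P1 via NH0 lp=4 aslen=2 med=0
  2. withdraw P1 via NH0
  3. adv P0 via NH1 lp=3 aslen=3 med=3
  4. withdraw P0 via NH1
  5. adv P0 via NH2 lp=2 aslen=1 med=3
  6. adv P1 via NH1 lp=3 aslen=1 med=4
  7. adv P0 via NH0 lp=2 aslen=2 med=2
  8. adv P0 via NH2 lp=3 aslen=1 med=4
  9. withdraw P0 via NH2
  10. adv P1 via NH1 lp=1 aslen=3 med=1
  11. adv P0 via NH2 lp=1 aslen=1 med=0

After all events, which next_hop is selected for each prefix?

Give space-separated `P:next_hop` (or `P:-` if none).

Op 1: best P0=- P1=NH0
Op 2: best P0=- P1=-
Op 3: best P0=NH1 P1=-
Op 4: best P0=- P1=-
Op 5: best P0=NH2 P1=-
Op 6: best P0=NH2 P1=NH1
Op 7: best P0=NH2 P1=NH1
Op 8: best P0=NH2 P1=NH1
Op 9: best P0=NH0 P1=NH1
Op 10: best P0=NH0 P1=NH1
Op 11: best P0=NH0 P1=NH1

Answer: P0:NH0 P1:NH1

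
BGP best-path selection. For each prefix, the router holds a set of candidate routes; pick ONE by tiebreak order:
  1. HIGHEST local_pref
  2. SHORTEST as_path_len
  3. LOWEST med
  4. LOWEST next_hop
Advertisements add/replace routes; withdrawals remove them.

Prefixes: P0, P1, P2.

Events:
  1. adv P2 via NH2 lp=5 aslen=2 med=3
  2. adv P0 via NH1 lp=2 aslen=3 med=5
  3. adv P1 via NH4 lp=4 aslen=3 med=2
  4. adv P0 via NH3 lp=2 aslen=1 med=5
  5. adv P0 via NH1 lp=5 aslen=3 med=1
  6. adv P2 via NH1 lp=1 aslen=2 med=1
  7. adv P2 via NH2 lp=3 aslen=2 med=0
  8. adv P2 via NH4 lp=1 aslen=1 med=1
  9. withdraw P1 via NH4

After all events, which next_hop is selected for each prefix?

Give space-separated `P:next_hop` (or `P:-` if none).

Op 1: best P0=- P1=- P2=NH2
Op 2: best P0=NH1 P1=- P2=NH2
Op 3: best P0=NH1 P1=NH4 P2=NH2
Op 4: best P0=NH3 P1=NH4 P2=NH2
Op 5: best P0=NH1 P1=NH4 P2=NH2
Op 6: best P0=NH1 P1=NH4 P2=NH2
Op 7: best P0=NH1 P1=NH4 P2=NH2
Op 8: best P0=NH1 P1=NH4 P2=NH2
Op 9: best P0=NH1 P1=- P2=NH2

Answer: P0:NH1 P1:- P2:NH2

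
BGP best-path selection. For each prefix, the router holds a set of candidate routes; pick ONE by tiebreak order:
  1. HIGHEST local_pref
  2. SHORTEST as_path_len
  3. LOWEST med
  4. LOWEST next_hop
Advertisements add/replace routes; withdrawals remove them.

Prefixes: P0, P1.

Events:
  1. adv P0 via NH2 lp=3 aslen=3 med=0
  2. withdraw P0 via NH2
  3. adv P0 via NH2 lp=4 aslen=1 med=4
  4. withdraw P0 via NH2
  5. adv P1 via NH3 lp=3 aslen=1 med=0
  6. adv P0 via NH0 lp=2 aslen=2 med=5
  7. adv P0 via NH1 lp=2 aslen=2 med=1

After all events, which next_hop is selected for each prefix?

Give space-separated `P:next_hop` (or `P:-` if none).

Answer: P0:NH1 P1:NH3

Derivation:
Op 1: best P0=NH2 P1=-
Op 2: best P0=- P1=-
Op 3: best P0=NH2 P1=-
Op 4: best P0=- P1=-
Op 5: best P0=- P1=NH3
Op 6: best P0=NH0 P1=NH3
Op 7: best P0=NH1 P1=NH3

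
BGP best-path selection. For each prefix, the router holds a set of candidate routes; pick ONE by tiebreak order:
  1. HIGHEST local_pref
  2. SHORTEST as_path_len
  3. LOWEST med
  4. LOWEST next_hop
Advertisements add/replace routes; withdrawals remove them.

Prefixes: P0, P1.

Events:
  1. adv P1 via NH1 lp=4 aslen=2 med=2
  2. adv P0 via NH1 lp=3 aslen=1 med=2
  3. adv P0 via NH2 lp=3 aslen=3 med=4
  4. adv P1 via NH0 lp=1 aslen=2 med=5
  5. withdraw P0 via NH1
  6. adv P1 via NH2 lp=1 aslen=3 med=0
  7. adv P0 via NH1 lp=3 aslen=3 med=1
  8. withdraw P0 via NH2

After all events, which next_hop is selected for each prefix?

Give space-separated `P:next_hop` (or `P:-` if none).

Op 1: best P0=- P1=NH1
Op 2: best P0=NH1 P1=NH1
Op 3: best P0=NH1 P1=NH1
Op 4: best P0=NH1 P1=NH1
Op 5: best P0=NH2 P1=NH1
Op 6: best P0=NH2 P1=NH1
Op 7: best P0=NH1 P1=NH1
Op 8: best P0=NH1 P1=NH1

Answer: P0:NH1 P1:NH1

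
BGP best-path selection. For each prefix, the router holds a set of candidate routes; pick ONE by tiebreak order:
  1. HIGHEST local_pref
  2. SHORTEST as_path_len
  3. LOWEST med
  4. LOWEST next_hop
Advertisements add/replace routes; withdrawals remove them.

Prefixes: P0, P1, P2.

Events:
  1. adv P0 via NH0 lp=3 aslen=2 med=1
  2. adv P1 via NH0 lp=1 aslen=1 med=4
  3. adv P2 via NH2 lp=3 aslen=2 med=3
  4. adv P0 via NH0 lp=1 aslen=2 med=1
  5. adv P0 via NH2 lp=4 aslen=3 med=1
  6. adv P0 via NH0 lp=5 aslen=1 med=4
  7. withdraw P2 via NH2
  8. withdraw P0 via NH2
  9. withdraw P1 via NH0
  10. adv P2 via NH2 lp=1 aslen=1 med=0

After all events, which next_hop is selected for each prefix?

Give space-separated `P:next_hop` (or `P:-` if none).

Op 1: best P0=NH0 P1=- P2=-
Op 2: best P0=NH0 P1=NH0 P2=-
Op 3: best P0=NH0 P1=NH0 P2=NH2
Op 4: best P0=NH0 P1=NH0 P2=NH2
Op 5: best P0=NH2 P1=NH0 P2=NH2
Op 6: best P0=NH0 P1=NH0 P2=NH2
Op 7: best P0=NH0 P1=NH0 P2=-
Op 8: best P0=NH0 P1=NH0 P2=-
Op 9: best P0=NH0 P1=- P2=-
Op 10: best P0=NH0 P1=- P2=NH2

Answer: P0:NH0 P1:- P2:NH2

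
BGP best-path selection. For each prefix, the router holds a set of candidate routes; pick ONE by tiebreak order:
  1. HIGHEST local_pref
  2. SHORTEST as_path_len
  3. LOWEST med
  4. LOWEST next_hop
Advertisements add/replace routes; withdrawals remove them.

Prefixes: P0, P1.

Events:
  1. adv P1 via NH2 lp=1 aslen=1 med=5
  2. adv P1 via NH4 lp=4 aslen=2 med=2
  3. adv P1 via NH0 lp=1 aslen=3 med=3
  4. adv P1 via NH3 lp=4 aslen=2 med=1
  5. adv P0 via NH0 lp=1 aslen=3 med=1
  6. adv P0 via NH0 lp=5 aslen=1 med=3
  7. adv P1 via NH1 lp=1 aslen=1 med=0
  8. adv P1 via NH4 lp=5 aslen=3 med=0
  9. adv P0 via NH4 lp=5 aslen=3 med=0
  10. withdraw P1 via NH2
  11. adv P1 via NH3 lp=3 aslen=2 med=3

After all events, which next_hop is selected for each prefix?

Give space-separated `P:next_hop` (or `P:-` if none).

Answer: P0:NH0 P1:NH4

Derivation:
Op 1: best P0=- P1=NH2
Op 2: best P0=- P1=NH4
Op 3: best P0=- P1=NH4
Op 4: best P0=- P1=NH3
Op 5: best P0=NH0 P1=NH3
Op 6: best P0=NH0 P1=NH3
Op 7: best P0=NH0 P1=NH3
Op 8: best P0=NH0 P1=NH4
Op 9: best P0=NH0 P1=NH4
Op 10: best P0=NH0 P1=NH4
Op 11: best P0=NH0 P1=NH4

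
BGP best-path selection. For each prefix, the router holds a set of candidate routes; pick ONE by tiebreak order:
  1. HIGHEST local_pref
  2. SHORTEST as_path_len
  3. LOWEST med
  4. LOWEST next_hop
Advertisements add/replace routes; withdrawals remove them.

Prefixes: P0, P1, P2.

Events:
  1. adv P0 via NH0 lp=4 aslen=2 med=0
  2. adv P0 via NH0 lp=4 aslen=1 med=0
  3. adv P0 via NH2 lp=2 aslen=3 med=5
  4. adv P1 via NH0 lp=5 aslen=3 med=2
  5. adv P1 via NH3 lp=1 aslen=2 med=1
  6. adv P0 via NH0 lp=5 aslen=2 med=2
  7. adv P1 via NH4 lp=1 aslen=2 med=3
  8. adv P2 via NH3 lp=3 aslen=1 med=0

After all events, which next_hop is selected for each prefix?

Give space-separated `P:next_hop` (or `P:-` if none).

Op 1: best P0=NH0 P1=- P2=-
Op 2: best P0=NH0 P1=- P2=-
Op 3: best P0=NH0 P1=- P2=-
Op 4: best P0=NH0 P1=NH0 P2=-
Op 5: best P0=NH0 P1=NH0 P2=-
Op 6: best P0=NH0 P1=NH0 P2=-
Op 7: best P0=NH0 P1=NH0 P2=-
Op 8: best P0=NH0 P1=NH0 P2=NH3

Answer: P0:NH0 P1:NH0 P2:NH3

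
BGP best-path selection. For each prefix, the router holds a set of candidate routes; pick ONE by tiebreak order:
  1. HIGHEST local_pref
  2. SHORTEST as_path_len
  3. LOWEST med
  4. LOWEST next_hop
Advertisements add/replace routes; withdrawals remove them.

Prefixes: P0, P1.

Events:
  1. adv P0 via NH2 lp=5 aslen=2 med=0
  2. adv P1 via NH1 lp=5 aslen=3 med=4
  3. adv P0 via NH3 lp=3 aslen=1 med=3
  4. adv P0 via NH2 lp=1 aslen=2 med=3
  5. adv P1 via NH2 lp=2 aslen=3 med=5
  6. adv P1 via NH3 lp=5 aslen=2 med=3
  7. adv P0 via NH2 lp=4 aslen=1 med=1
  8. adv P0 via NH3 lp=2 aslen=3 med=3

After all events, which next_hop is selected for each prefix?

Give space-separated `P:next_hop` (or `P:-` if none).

Op 1: best P0=NH2 P1=-
Op 2: best P0=NH2 P1=NH1
Op 3: best P0=NH2 P1=NH1
Op 4: best P0=NH3 P1=NH1
Op 5: best P0=NH3 P1=NH1
Op 6: best P0=NH3 P1=NH3
Op 7: best P0=NH2 P1=NH3
Op 8: best P0=NH2 P1=NH3

Answer: P0:NH2 P1:NH3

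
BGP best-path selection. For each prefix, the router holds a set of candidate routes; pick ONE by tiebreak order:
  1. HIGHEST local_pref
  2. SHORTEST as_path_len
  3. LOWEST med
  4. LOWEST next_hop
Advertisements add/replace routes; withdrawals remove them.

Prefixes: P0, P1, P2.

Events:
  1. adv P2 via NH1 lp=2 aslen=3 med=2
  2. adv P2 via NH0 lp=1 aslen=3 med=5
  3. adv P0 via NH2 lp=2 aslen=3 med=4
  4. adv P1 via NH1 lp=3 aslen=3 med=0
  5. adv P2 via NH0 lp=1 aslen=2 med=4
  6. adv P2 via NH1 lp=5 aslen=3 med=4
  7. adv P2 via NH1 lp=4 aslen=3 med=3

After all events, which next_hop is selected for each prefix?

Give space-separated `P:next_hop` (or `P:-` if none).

Op 1: best P0=- P1=- P2=NH1
Op 2: best P0=- P1=- P2=NH1
Op 3: best P0=NH2 P1=- P2=NH1
Op 4: best P0=NH2 P1=NH1 P2=NH1
Op 5: best P0=NH2 P1=NH1 P2=NH1
Op 6: best P0=NH2 P1=NH1 P2=NH1
Op 7: best P0=NH2 P1=NH1 P2=NH1

Answer: P0:NH2 P1:NH1 P2:NH1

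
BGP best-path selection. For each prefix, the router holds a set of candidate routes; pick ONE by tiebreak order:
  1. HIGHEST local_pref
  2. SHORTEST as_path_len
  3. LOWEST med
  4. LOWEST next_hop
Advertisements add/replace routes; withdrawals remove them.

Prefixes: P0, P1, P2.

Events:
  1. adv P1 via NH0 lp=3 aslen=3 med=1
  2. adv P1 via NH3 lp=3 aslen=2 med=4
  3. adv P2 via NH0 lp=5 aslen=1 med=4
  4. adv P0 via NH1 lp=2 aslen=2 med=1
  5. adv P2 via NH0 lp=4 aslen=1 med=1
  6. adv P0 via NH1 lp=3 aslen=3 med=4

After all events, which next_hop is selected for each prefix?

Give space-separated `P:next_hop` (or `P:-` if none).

Op 1: best P0=- P1=NH0 P2=-
Op 2: best P0=- P1=NH3 P2=-
Op 3: best P0=- P1=NH3 P2=NH0
Op 4: best P0=NH1 P1=NH3 P2=NH0
Op 5: best P0=NH1 P1=NH3 P2=NH0
Op 6: best P0=NH1 P1=NH3 P2=NH0

Answer: P0:NH1 P1:NH3 P2:NH0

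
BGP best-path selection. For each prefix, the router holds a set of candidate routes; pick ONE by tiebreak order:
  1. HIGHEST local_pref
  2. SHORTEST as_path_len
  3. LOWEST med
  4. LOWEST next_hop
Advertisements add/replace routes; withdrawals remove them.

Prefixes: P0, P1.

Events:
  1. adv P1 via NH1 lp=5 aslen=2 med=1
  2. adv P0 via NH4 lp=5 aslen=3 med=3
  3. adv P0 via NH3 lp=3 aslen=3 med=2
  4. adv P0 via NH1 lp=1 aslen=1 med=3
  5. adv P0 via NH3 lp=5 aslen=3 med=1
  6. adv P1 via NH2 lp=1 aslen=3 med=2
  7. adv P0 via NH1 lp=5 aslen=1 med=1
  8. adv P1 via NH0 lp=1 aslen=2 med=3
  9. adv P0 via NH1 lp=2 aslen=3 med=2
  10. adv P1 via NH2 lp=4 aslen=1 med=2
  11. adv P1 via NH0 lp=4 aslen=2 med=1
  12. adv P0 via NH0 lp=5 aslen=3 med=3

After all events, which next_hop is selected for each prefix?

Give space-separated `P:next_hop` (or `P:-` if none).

Op 1: best P0=- P1=NH1
Op 2: best P0=NH4 P1=NH1
Op 3: best P0=NH4 P1=NH1
Op 4: best P0=NH4 P1=NH1
Op 5: best P0=NH3 P1=NH1
Op 6: best P0=NH3 P1=NH1
Op 7: best P0=NH1 P1=NH1
Op 8: best P0=NH1 P1=NH1
Op 9: best P0=NH3 P1=NH1
Op 10: best P0=NH3 P1=NH1
Op 11: best P0=NH3 P1=NH1
Op 12: best P0=NH3 P1=NH1

Answer: P0:NH3 P1:NH1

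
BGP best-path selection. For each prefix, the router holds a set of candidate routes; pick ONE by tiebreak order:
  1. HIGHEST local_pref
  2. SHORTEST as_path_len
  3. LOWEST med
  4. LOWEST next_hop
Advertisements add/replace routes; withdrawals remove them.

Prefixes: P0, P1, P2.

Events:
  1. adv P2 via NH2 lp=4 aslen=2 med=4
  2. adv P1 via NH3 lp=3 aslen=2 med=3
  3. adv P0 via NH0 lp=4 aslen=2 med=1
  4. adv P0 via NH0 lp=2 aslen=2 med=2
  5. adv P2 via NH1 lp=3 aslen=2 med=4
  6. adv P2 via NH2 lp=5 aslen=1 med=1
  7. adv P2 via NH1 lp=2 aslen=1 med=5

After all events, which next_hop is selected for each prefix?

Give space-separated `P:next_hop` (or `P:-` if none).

Answer: P0:NH0 P1:NH3 P2:NH2

Derivation:
Op 1: best P0=- P1=- P2=NH2
Op 2: best P0=- P1=NH3 P2=NH2
Op 3: best P0=NH0 P1=NH3 P2=NH2
Op 4: best P0=NH0 P1=NH3 P2=NH2
Op 5: best P0=NH0 P1=NH3 P2=NH2
Op 6: best P0=NH0 P1=NH3 P2=NH2
Op 7: best P0=NH0 P1=NH3 P2=NH2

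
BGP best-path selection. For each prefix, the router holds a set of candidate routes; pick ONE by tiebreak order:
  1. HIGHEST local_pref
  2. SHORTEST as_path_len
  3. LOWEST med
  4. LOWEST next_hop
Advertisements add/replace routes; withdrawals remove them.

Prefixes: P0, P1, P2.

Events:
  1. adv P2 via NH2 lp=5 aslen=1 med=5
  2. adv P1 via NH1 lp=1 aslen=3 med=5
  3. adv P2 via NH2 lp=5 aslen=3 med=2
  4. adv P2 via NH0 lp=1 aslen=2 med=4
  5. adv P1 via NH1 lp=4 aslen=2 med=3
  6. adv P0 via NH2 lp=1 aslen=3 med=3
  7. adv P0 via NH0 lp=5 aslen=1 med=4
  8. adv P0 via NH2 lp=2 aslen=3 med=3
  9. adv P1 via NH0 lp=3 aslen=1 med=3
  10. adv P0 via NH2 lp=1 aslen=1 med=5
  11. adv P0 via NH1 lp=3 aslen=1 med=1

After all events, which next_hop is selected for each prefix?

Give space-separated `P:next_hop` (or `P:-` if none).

Answer: P0:NH0 P1:NH1 P2:NH2

Derivation:
Op 1: best P0=- P1=- P2=NH2
Op 2: best P0=- P1=NH1 P2=NH2
Op 3: best P0=- P1=NH1 P2=NH2
Op 4: best P0=- P1=NH1 P2=NH2
Op 5: best P0=- P1=NH1 P2=NH2
Op 6: best P0=NH2 P1=NH1 P2=NH2
Op 7: best P0=NH0 P1=NH1 P2=NH2
Op 8: best P0=NH0 P1=NH1 P2=NH2
Op 9: best P0=NH0 P1=NH1 P2=NH2
Op 10: best P0=NH0 P1=NH1 P2=NH2
Op 11: best P0=NH0 P1=NH1 P2=NH2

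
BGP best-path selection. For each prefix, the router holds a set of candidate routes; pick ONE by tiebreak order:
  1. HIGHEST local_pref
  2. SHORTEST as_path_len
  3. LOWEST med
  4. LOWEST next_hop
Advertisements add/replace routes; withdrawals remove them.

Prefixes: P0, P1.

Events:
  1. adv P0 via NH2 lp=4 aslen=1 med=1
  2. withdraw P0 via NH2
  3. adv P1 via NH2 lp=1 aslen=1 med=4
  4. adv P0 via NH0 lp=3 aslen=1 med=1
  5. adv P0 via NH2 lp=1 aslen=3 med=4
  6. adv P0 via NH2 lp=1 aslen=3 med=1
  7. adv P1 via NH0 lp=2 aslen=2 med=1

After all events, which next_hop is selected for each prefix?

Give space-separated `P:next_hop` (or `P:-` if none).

Answer: P0:NH0 P1:NH0

Derivation:
Op 1: best P0=NH2 P1=-
Op 2: best P0=- P1=-
Op 3: best P0=- P1=NH2
Op 4: best P0=NH0 P1=NH2
Op 5: best P0=NH0 P1=NH2
Op 6: best P0=NH0 P1=NH2
Op 7: best P0=NH0 P1=NH0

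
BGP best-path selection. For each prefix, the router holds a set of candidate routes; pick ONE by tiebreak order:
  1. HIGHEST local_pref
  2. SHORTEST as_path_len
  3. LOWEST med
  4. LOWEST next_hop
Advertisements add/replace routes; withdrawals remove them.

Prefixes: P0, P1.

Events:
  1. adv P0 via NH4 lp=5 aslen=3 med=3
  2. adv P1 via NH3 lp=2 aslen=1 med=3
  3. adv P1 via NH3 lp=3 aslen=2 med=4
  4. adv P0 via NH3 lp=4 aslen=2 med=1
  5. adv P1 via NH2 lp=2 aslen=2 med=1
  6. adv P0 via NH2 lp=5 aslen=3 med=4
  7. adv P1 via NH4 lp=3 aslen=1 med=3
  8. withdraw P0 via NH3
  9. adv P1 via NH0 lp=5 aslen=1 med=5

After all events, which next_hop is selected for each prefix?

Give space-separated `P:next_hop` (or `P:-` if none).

Answer: P0:NH4 P1:NH0

Derivation:
Op 1: best P0=NH4 P1=-
Op 2: best P0=NH4 P1=NH3
Op 3: best P0=NH4 P1=NH3
Op 4: best P0=NH4 P1=NH3
Op 5: best P0=NH4 P1=NH3
Op 6: best P0=NH4 P1=NH3
Op 7: best P0=NH4 P1=NH4
Op 8: best P0=NH4 P1=NH4
Op 9: best P0=NH4 P1=NH0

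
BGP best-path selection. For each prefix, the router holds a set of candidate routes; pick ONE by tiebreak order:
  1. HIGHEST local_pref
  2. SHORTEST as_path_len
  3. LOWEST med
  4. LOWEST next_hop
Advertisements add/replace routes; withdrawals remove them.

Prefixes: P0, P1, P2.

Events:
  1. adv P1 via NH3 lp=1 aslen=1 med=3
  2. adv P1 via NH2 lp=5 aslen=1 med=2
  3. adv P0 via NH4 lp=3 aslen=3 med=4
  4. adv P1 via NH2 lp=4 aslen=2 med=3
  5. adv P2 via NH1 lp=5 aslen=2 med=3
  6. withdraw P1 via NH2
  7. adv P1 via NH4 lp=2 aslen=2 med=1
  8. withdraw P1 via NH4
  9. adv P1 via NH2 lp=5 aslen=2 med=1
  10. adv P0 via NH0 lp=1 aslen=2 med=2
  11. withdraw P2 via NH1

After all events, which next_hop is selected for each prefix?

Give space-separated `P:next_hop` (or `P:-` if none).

Answer: P0:NH4 P1:NH2 P2:-

Derivation:
Op 1: best P0=- P1=NH3 P2=-
Op 2: best P0=- P1=NH2 P2=-
Op 3: best P0=NH4 P1=NH2 P2=-
Op 4: best P0=NH4 P1=NH2 P2=-
Op 5: best P0=NH4 P1=NH2 P2=NH1
Op 6: best P0=NH4 P1=NH3 P2=NH1
Op 7: best P0=NH4 P1=NH4 P2=NH1
Op 8: best P0=NH4 P1=NH3 P2=NH1
Op 9: best P0=NH4 P1=NH2 P2=NH1
Op 10: best P0=NH4 P1=NH2 P2=NH1
Op 11: best P0=NH4 P1=NH2 P2=-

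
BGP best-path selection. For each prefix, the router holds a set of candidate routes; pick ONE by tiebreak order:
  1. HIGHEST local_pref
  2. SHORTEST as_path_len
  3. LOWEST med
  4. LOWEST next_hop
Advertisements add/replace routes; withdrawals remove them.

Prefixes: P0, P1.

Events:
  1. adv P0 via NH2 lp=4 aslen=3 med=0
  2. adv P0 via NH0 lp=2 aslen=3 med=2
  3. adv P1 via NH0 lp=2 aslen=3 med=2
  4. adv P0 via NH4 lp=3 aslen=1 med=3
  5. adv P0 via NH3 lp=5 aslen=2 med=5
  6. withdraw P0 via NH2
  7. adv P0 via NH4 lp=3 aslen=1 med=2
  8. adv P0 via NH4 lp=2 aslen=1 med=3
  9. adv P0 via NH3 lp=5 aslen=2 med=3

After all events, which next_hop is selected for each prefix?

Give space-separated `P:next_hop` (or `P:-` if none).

Answer: P0:NH3 P1:NH0

Derivation:
Op 1: best P0=NH2 P1=-
Op 2: best P0=NH2 P1=-
Op 3: best P0=NH2 P1=NH0
Op 4: best P0=NH2 P1=NH0
Op 5: best P0=NH3 P1=NH0
Op 6: best P0=NH3 P1=NH0
Op 7: best P0=NH3 P1=NH0
Op 8: best P0=NH3 P1=NH0
Op 9: best P0=NH3 P1=NH0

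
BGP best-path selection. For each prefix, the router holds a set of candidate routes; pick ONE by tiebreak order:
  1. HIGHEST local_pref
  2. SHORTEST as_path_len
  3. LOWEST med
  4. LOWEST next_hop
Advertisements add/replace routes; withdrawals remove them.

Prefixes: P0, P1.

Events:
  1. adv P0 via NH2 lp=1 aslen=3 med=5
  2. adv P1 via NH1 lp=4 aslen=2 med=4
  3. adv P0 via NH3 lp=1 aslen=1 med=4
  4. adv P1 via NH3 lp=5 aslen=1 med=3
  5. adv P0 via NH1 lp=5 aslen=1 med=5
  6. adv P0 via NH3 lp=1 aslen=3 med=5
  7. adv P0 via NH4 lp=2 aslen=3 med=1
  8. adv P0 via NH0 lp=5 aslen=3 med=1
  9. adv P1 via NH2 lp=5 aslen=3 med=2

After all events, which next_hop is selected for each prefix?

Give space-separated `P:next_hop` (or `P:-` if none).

Answer: P0:NH1 P1:NH3

Derivation:
Op 1: best P0=NH2 P1=-
Op 2: best P0=NH2 P1=NH1
Op 3: best P0=NH3 P1=NH1
Op 4: best P0=NH3 P1=NH3
Op 5: best P0=NH1 P1=NH3
Op 6: best P0=NH1 P1=NH3
Op 7: best P0=NH1 P1=NH3
Op 8: best P0=NH1 P1=NH3
Op 9: best P0=NH1 P1=NH3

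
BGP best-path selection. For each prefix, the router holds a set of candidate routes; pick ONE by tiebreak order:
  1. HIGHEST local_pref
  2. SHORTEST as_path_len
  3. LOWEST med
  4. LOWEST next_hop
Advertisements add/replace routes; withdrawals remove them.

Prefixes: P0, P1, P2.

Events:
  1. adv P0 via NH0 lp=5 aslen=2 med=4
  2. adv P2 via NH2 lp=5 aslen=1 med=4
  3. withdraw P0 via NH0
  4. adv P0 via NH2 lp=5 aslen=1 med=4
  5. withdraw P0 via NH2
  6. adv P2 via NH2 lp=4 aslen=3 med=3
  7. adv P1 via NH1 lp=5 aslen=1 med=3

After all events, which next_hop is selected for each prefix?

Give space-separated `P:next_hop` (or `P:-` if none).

Op 1: best P0=NH0 P1=- P2=-
Op 2: best P0=NH0 P1=- P2=NH2
Op 3: best P0=- P1=- P2=NH2
Op 4: best P0=NH2 P1=- P2=NH2
Op 5: best P0=- P1=- P2=NH2
Op 6: best P0=- P1=- P2=NH2
Op 7: best P0=- P1=NH1 P2=NH2

Answer: P0:- P1:NH1 P2:NH2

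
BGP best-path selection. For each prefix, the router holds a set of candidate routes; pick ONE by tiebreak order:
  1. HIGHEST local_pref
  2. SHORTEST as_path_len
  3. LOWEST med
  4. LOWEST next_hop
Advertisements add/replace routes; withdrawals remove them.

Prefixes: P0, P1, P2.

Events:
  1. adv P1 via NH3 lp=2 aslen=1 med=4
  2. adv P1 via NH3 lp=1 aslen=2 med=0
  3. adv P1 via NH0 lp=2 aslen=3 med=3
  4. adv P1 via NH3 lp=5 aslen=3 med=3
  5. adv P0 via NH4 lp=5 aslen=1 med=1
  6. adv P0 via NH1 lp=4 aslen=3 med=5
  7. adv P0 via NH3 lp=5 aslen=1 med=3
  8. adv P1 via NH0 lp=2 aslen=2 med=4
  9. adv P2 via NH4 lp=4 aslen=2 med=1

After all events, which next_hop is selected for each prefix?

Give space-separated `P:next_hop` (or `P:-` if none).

Answer: P0:NH4 P1:NH3 P2:NH4

Derivation:
Op 1: best P0=- P1=NH3 P2=-
Op 2: best P0=- P1=NH3 P2=-
Op 3: best P0=- P1=NH0 P2=-
Op 4: best P0=- P1=NH3 P2=-
Op 5: best P0=NH4 P1=NH3 P2=-
Op 6: best P0=NH4 P1=NH3 P2=-
Op 7: best P0=NH4 P1=NH3 P2=-
Op 8: best P0=NH4 P1=NH3 P2=-
Op 9: best P0=NH4 P1=NH3 P2=NH4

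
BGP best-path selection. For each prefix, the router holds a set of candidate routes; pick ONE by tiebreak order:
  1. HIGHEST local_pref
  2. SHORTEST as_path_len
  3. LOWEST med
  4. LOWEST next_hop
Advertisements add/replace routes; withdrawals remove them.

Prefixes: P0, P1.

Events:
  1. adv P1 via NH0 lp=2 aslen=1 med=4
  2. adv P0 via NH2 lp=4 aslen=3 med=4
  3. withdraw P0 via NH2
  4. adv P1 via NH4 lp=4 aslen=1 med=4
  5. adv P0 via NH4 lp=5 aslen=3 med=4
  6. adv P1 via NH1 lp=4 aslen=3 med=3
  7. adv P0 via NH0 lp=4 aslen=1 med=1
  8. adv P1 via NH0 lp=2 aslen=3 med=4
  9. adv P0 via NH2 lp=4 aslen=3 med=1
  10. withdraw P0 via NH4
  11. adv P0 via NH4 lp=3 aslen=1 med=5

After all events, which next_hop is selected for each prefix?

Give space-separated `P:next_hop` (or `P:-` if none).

Answer: P0:NH0 P1:NH4

Derivation:
Op 1: best P0=- P1=NH0
Op 2: best P0=NH2 P1=NH0
Op 3: best P0=- P1=NH0
Op 4: best P0=- P1=NH4
Op 5: best P0=NH4 P1=NH4
Op 6: best P0=NH4 P1=NH4
Op 7: best P0=NH4 P1=NH4
Op 8: best P0=NH4 P1=NH4
Op 9: best P0=NH4 P1=NH4
Op 10: best P0=NH0 P1=NH4
Op 11: best P0=NH0 P1=NH4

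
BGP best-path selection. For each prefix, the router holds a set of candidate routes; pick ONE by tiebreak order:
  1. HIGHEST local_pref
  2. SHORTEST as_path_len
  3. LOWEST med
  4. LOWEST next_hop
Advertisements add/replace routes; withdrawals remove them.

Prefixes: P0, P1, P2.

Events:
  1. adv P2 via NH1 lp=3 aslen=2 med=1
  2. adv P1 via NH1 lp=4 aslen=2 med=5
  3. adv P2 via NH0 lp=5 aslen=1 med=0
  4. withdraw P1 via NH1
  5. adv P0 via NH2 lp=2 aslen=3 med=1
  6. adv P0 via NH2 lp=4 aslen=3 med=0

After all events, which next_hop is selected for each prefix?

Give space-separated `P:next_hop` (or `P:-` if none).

Op 1: best P0=- P1=- P2=NH1
Op 2: best P0=- P1=NH1 P2=NH1
Op 3: best P0=- P1=NH1 P2=NH0
Op 4: best P0=- P1=- P2=NH0
Op 5: best P0=NH2 P1=- P2=NH0
Op 6: best P0=NH2 P1=- P2=NH0

Answer: P0:NH2 P1:- P2:NH0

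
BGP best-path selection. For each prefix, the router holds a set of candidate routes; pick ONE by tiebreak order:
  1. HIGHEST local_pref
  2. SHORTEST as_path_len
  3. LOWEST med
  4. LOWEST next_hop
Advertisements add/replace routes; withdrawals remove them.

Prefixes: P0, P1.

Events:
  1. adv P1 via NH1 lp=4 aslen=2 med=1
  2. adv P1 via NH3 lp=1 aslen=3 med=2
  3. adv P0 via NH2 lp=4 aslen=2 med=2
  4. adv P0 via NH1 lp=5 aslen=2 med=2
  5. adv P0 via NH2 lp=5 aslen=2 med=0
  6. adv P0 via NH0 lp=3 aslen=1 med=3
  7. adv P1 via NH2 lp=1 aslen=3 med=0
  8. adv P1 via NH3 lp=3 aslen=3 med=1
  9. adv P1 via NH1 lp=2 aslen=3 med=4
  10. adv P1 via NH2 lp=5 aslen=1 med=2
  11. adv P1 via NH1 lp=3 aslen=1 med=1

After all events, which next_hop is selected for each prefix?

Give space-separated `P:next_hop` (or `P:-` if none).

Answer: P0:NH2 P1:NH2

Derivation:
Op 1: best P0=- P1=NH1
Op 2: best P0=- P1=NH1
Op 3: best P0=NH2 P1=NH1
Op 4: best P0=NH1 P1=NH1
Op 5: best P0=NH2 P1=NH1
Op 6: best P0=NH2 P1=NH1
Op 7: best P0=NH2 P1=NH1
Op 8: best P0=NH2 P1=NH1
Op 9: best P0=NH2 P1=NH3
Op 10: best P0=NH2 P1=NH2
Op 11: best P0=NH2 P1=NH2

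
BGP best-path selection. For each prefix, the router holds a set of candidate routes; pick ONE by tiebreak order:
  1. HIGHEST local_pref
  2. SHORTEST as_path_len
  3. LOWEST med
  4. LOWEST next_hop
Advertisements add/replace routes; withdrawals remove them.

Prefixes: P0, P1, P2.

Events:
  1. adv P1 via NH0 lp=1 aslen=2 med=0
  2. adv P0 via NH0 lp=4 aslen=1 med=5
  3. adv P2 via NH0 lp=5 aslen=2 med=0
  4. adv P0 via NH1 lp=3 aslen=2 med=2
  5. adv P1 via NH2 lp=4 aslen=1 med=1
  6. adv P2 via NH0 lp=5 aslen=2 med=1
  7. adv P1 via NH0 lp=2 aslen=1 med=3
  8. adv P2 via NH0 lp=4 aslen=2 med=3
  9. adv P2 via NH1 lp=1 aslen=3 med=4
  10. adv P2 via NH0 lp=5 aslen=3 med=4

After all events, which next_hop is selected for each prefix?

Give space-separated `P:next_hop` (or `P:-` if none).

Op 1: best P0=- P1=NH0 P2=-
Op 2: best P0=NH0 P1=NH0 P2=-
Op 3: best P0=NH0 P1=NH0 P2=NH0
Op 4: best P0=NH0 P1=NH0 P2=NH0
Op 5: best P0=NH0 P1=NH2 P2=NH0
Op 6: best P0=NH0 P1=NH2 P2=NH0
Op 7: best P0=NH0 P1=NH2 P2=NH0
Op 8: best P0=NH0 P1=NH2 P2=NH0
Op 9: best P0=NH0 P1=NH2 P2=NH0
Op 10: best P0=NH0 P1=NH2 P2=NH0

Answer: P0:NH0 P1:NH2 P2:NH0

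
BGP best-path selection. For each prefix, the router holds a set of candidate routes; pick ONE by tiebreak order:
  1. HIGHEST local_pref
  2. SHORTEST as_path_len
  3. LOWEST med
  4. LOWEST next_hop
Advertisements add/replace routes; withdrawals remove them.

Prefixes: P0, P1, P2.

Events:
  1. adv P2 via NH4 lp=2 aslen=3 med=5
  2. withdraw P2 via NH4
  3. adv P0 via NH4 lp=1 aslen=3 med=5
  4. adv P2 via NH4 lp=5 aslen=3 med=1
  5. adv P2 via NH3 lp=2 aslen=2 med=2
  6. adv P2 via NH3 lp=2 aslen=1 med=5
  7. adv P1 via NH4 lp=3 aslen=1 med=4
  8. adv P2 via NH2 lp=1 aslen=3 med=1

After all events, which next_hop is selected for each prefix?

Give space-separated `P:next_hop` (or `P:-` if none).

Op 1: best P0=- P1=- P2=NH4
Op 2: best P0=- P1=- P2=-
Op 3: best P0=NH4 P1=- P2=-
Op 4: best P0=NH4 P1=- P2=NH4
Op 5: best P0=NH4 P1=- P2=NH4
Op 6: best P0=NH4 P1=- P2=NH4
Op 7: best P0=NH4 P1=NH4 P2=NH4
Op 8: best P0=NH4 P1=NH4 P2=NH4

Answer: P0:NH4 P1:NH4 P2:NH4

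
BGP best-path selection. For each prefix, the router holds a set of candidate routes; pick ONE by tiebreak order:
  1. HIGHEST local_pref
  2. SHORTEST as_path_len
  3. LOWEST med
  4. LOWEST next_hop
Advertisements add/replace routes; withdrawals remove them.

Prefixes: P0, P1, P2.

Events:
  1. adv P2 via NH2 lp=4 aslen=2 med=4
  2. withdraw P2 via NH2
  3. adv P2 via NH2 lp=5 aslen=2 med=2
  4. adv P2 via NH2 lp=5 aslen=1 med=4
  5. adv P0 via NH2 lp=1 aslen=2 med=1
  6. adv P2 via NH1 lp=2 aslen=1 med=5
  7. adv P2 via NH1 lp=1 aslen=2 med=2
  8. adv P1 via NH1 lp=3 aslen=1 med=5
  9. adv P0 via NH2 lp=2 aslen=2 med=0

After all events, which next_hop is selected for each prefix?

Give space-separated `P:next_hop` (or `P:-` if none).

Op 1: best P0=- P1=- P2=NH2
Op 2: best P0=- P1=- P2=-
Op 3: best P0=- P1=- P2=NH2
Op 4: best P0=- P1=- P2=NH2
Op 5: best P0=NH2 P1=- P2=NH2
Op 6: best P0=NH2 P1=- P2=NH2
Op 7: best P0=NH2 P1=- P2=NH2
Op 8: best P0=NH2 P1=NH1 P2=NH2
Op 9: best P0=NH2 P1=NH1 P2=NH2

Answer: P0:NH2 P1:NH1 P2:NH2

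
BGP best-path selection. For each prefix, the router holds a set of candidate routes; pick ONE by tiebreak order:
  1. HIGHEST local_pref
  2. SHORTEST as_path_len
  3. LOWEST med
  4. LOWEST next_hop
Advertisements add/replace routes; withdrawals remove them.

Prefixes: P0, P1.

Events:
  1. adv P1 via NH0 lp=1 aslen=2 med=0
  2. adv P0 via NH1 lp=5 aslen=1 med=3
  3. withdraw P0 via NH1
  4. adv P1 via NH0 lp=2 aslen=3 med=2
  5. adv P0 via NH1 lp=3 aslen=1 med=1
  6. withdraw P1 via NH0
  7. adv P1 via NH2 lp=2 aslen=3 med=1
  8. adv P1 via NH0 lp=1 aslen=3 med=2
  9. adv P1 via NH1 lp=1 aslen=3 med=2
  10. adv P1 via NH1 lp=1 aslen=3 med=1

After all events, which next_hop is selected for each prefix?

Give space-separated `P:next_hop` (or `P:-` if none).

Op 1: best P0=- P1=NH0
Op 2: best P0=NH1 P1=NH0
Op 3: best P0=- P1=NH0
Op 4: best P0=- P1=NH0
Op 5: best P0=NH1 P1=NH0
Op 6: best P0=NH1 P1=-
Op 7: best P0=NH1 P1=NH2
Op 8: best P0=NH1 P1=NH2
Op 9: best P0=NH1 P1=NH2
Op 10: best P0=NH1 P1=NH2

Answer: P0:NH1 P1:NH2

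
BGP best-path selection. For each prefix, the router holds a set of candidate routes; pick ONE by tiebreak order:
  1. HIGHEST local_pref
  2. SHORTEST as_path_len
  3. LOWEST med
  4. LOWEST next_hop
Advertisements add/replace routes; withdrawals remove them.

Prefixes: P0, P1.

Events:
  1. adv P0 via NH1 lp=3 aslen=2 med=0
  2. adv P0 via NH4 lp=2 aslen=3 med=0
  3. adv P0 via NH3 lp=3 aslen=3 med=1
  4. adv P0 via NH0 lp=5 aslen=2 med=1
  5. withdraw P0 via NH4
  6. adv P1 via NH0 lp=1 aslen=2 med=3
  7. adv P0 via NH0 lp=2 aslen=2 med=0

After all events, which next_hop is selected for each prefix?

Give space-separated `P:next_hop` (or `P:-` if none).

Op 1: best P0=NH1 P1=-
Op 2: best P0=NH1 P1=-
Op 3: best P0=NH1 P1=-
Op 4: best P0=NH0 P1=-
Op 5: best P0=NH0 P1=-
Op 6: best P0=NH0 P1=NH0
Op 7: best P0=NH1 P1=NH0

Answer: P0:NH1 P1:NH0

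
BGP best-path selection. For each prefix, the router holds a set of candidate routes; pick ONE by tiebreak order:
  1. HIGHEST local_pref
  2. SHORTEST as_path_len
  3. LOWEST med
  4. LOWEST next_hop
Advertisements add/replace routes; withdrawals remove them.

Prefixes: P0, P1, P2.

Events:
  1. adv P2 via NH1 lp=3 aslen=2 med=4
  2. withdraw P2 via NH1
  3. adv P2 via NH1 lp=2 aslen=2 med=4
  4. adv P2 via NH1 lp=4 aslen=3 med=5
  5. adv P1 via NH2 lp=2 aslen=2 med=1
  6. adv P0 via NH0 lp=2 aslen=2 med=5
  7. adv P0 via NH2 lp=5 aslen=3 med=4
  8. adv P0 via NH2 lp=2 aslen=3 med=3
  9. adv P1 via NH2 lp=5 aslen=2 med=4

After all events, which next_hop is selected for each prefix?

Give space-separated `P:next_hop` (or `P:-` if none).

Op 1: best P0=- P1=- P2=NH1
Op 2: best P0=- P1=- P2=-
Op 3: best P0=- P1=- P2=NH1
Op 4: best P0=- P1=- P2=NH1
Op 5: best P0=- P1=NH2 P2=NH1
Op 6: best P0=NH0 P1=NH2 P2=NH1
Op 7: best P0=NH2 P1=NH2 P2=NH1
Op 8: best P0=NH0 P1=NH2 P2=NH1
Op 9: best P0=NH0 P1=NH2 P2=NH1

Answer: P0:NH0 P1:NH2 P2:NH1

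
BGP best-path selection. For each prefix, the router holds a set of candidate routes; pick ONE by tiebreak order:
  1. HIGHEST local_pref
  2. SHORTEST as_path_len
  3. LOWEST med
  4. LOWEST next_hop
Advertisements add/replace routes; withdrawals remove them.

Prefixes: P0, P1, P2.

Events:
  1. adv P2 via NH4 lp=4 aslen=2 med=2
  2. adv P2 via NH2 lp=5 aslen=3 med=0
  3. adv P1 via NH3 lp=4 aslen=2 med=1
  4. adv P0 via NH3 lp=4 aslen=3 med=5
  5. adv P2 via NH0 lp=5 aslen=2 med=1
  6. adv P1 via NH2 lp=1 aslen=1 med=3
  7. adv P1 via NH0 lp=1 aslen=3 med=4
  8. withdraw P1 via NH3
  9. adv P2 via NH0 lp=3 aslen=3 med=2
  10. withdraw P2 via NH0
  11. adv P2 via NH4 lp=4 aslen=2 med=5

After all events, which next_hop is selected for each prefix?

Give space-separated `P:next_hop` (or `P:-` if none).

Answer: P0:NH3 P1:NH2 P2:NH2

Derivation:
Op 1: best P0=- P1=- P2=NH4
Op 2: best P0=- P1=- P2=NH2
Op 3: best P0=- P1=NH3 P2=NH2
Op 4: best P0=NH3 P1=NH3 P2=NH2
Op 5: best P0=NH3 P1=NH3 P2=NH0
Op 6: best P0=NH3 P1=NH3 P2=NH0
Op 7: best P0=NH3 P1=NH3 P2=NH0
Op 8: best P0=NH3 P1=NH2 P2=NH0
Op 9: best P0=NH3 P1=NH2 P2=NH2
Op 10: best P0=NH3 P1=NH2 P2=NH2
Op 11: best P0=NH3 P1=NH2 P2=NH2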